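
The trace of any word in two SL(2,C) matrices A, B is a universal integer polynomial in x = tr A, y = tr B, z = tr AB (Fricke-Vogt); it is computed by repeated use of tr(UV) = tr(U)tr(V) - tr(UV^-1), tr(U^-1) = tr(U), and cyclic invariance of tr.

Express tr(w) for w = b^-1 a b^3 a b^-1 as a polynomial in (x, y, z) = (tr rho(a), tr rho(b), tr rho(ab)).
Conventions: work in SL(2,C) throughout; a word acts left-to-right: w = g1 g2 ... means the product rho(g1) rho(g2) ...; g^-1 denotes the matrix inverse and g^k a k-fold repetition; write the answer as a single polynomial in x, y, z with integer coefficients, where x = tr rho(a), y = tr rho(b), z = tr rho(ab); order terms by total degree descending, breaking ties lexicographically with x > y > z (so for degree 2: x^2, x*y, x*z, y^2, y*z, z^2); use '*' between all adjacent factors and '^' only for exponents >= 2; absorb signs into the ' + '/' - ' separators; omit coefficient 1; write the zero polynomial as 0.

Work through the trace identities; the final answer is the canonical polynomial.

x*y^4*z - x^2*y^3 - y^5 - y^3*z^2 - x*y^2*z + x^2*y + 5*y^3 + y*z^2 + x*z - 5*y

trace(b^2 a) = trace(b) * trace(a b) - trace(a) = y*z - x
trace(b^2) = trace(b) * trace(b) - trace(1) = y^2 - 2
trace(b a^2 b) = trace(a) * trace(b^2 a) - trace(b^2) = x*y*z - x^2 - y^2 + 2
trace(b a^2) = trace(a) * trace(b a) - trace(b) = x*z - y
trace(a b^3 a) = trace(b) * trace(b a^2 b) - trace(b a^2) = x*y^2*z - x^2*y - y^3 - x*z + 3*y
trace(a b a b) = trace(a b) * trace(a b) - trace(1) = z^2 - 2
trace(b a b a b) = trace(b) * trace(a b a b) - trace(a b a) = y*z^2 - x*z - y
trace(a b^3 a b) = trace(b) * trace(b a b a b) - trace(b a b a) = y^2*z^2 - x*y*z - y^2 - z^2 + 2
trace(a b^3 a b^-1) = trace(a b^3 a) * trace(b) - trace(a b^3 a b) = x*y^3*z - x^2*y^2 - y^4 - y^2*z^2 + 4*y^2 + z^2 - 2
trace(b^-1 a b^3 a b^-1) = trace(a b^3 a b^-1) * trace(b) - trace(a b^3 a) = x*y^4*z - x^2*y^3 - y^5 - y^3*z^2 - x*y^2*z + x^2*y + 5*y^3 + y*z^2 + x*z - 5*y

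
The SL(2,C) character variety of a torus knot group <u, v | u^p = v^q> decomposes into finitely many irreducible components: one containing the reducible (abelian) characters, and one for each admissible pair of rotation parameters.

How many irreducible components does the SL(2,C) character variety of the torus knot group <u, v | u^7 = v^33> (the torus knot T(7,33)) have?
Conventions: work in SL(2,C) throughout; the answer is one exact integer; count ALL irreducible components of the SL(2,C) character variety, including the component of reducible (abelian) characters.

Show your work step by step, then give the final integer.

Gamma = < u, v | u^7 = v^33 > (torus knot T(7,33)); the central element u^7 = v^33 acts as +I or -I in any irreducible SL(2,C) representation.
So on each irreducible component the traces are pinned: tr(u) = 2*cos(pi*alpha/7) with 1 <= alpha <= 6, tr(v) = 2*cos(pi*beta/33) with 1 <= beta <= 32.
The two central values (-1)^alpha I and (-1)^beta I must be the same matrix, so alpha and beta share a parity.
Enumerate parity-matched pairs: 3*16 odd-odd plus 3*16 even-even gives 96.
components with irreducible characters: 96; plus the single component of reducible (abelian) characters: total 97.

97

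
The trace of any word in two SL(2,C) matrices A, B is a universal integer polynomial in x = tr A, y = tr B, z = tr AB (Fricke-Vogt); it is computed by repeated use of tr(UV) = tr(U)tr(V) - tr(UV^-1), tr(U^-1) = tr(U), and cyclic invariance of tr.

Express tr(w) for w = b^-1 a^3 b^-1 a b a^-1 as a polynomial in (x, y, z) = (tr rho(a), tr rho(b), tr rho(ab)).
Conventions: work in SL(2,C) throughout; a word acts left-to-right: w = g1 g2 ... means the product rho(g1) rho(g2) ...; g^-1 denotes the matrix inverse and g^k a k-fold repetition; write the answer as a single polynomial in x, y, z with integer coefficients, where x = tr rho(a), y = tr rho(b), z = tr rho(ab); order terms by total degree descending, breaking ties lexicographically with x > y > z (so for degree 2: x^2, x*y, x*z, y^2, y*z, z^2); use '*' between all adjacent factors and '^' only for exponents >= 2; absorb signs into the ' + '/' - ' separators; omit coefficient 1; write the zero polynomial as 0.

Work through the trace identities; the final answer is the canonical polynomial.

-x^4*y^2*z + x^5*y + x^3*y^3 + 2*x^3*y*z^2 - x^4*z + x^2*y^2*z - x^2*z^3 - 5*x^3*y - 2*x*y^3 - 3*x*y*z^2 + 4*x^2*z + y^2*z + z^3 + 6*x*y - 3*z

trace(b a^2) = trace(a)*trace(b a) - trace(b) = x*z - y
trace(a b a^2) = trace(a)*trace(b a^2) - trace(b a) = x^2*z - x*y - z
so trace(b a b a) = trace(b a)*trace(b a) - trace(1)   [split at repeated b] = z^2 - 2
so trace(b a b) = trace(b)*trace(a b) - trace(a) = y*z - x
trace(a b a^2 b) = trace(a)*trace(b a b a) - trace(b a b) = x*z^2 - y*z - x
trace(a^2 b^-1 a b) = trace(a b a^2)*trace(b) - trace(a b a^2 b) = x^2*y*z - x*y^2 - x*z^2 + x
reduce: trace(b^2) = trace(b)*trace(b) - trace(1) = y^2 - 2
so trace(b^2 a^2) = trace(a)*trace(b^2 a) - trace(b^2) = x*y*z - x^2 - y^2 + 2
reduce: trace(b^2 a^3) = trace(a)*trace(b^2 a^2) - trace(b^2 a) = x^2*y*z - x^3 - x*y^2 - y*z + 3*x
trace(b a^4 b) = trace(a)*trace(b^2 a^3) - trace(b^2 a^2) = x^3*y*z - x^4 - x^2*y^2 - 2*x*y*z + 4*x^2 + y^2 - 2
trace(a^2 b a b a) = trace(a)*trace(a b a b a) - trace(a b a b) = x^2*z^2 - x*y*z - x^2 - z^2 + 2
so trace(b a^4 b a) = trace(a)*trace(a^2 b a b a) - trace(a^2 b a b) = x^3*z^2 - x^2*y*z - x^3 - 2*x*z^2 + y*z + 3*x
trace(a b a^-1 b a^3) = trace(b a^4 b)*trace(a) - trace(b a^4 b a) = x^4*y*z - x^5 - x^3*y^2 - x^3*z^2 - x^2*y*z + 5*x^3 + x*y^2 + 2*x*z^2 - y*z - 5*x
trace(a b a b^2 a) = trace(b)*trace(a^2 b a b) - trace(a^2 b a) = x*y*z^2 - x^2*z - y^2*z + z
trace(a b a b^2) = trace(b)*trace(a b a b) - trace(a b a) = y*z^2 - x*z - y
trace(b a^3 b a b) = trace(a)*trace(a b a b^2 a) - trace(a b a b^2) = x^2*y*z^2 - x^3*z - x*y^2*z - y*z^2 + 2*x*z + y
trace(b a b a b a) = trace(a b)*trace(a b a b) - trace(a^-1 b^-1)   [split at repeated a] = z^3 - 3*z
trace(a b a b a b a) = trace(a)*trace(b a b a b a) - trace(b a b a b) = x*z^3 - y*z^2 - 2*x*z + y
reduce: trace(b a^3 b a b a) = trace(a)*trace(a b a b a b a) - trace(a b a b a b) = x^2*z^3 - x*y*z^2 - 2*x^2*z - z^3 + x*y + 3*z
so trace(a b a^-1 b a^3 b) = trace(b a^3 b a b)*trace(a) - trace(b a^3 b a b a) = x^3*y*z^2 - x^4*z - x^2*y^2*z - x^2*z^3 + 4*x^2*z + z^3 - 3*z
reduce: trace(a^3 b^-1 a b a^-1 b) = trace(a b a^-1 b a^3)*trace(b) - trace(a b a^-1 b a^3 b) = x^4*y^2*z - x^5*y - x^3*y^3 - 2*x^3*y*z^2 + x^4*z + x^2*z^3 + 5*x^3*y + x*y^3 + 2*x*y*z^2 - 4*x^2*z - y^2*z - z^3 - 5*x*y + 3*z
reduce: trace(b^-1 a^3 b^-1 a b a^-1) = trace(a^3 b^-1 a b a^-1)*trace(b) - trace(a^3 b^-1 a b a^-1 b) = -x^4*y^2*z + x^5*y + x^3*y^3 + 2*x^3*y*z^2 - x^4*z + x^2*y^2*z - x^2*z^3 - 5*x^3*y - 2*x*y^3 - 3*x*y*z^2 + 4*x^2*z + y^2*z + z^3 + 6*x*y - 3*z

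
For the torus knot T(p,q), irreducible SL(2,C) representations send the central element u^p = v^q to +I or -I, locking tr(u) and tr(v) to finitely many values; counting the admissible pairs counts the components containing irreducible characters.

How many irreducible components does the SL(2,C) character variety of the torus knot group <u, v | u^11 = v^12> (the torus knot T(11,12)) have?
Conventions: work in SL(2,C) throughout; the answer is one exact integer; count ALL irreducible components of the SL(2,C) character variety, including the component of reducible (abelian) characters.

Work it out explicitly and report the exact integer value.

56

Gamma = < u, v | u^11 = v^12 > (torus knot T(11,12)); the central element u^11 = v^12 acts as +I or -I in any irreducible SL(2,C) representation.
On an irreducible component, tr(u) is locked at 2*cos(pi*alpha/11) for some alpha in 1..10, and tr(v) at 2*cos(pi*beta/12) for some beta in 1..11.
The two central values (-1)^alpha I and (-1)^beta I must be the same matrix, so alpha and beta share a parity.
Counting: 5 odd alphas x 6 odd betas + 5 even alphas x 5 even betas = 30 + 25 = 55.
Total: 55 irreducible-character components + 1 reducible (abelian) component = 56.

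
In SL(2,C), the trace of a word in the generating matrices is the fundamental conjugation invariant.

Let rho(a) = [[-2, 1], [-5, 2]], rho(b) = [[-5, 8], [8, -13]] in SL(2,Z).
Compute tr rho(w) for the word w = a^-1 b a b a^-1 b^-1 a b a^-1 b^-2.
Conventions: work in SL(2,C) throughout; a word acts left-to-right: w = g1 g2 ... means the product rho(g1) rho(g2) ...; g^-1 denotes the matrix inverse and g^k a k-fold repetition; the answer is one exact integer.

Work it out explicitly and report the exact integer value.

rho(a^-1) = [[2, -1], [5, -2]]
... * rho(b) = [[-5, 8], [8, -13]]  ->  [[-18, 29], [-41, 66]]
... * rho(a) = [[-2, 1], [-5, 2]]  ->  [[-109, 40], [-248, 91]]
... * rho(b) = [[-5, 8], [8, -13]]  ->  [[865, -1392], [1968, -3167]]
... * rho(a^-1) = [[2, -1], [5, -2]]  ->  [[-5230, 1919], [-11899, 4366]]
... * rho(b^-1) = [[-13, -8], [-8, -5]]  ->  [[52638, 32245], [119759, 73362]]
... * rho(a) = [[-2, 1], [-5, 2]]  ->  [[-266501, 117128], [-606328, 266483]]
... * rho(b) = [[-5, 8], [8, -13]]  ->  [[2269529, -3654672], [5163504, -8314903]]
... * rho(a^-1) = [[2, -1], [5, -2]]  ->  [[-13734302, 5039815], [-31247507, 11466302]]
... * rho(b^-1) = [[-13, -8], [-8, -5]]  ->  [[138227406, 84675341], [314487175, 192648546]]
... * rho(b^-1) = [[-13, -8], [-8, -5]]  ->  [[-2474359006, -1529195953], [-5629521643, -3479140130]]
tr = -2474359006 + -3479140130 = -5953499136

-5953499136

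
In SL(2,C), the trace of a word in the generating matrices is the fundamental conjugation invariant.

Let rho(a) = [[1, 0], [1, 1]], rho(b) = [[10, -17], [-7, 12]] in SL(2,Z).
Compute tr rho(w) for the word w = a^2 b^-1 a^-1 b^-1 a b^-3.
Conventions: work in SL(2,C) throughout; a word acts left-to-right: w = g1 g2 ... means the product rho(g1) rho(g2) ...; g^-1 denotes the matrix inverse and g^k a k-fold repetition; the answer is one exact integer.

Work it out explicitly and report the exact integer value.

5218074

rho(a) = [[1, 0], [1, 1]]
... * rho(a) = [[1, 0], [1, 1]]  ->  [[1, 0], [2, 1]]
... * rho(b^-1) = [[12, 17], [7, 10]]  ->  [[12, 17], [31, 44]]
... * rho(a^-1) = [[1, 0], [-1, 1]]  ->  [[-5, 17], [-13, 44]]
... * rho(b^-1) = [[12, 17], [7, 10]]  ->  [[59, 85], [152, 219]]
... * rho(a) = [[1, 0], [1, 1]]  ->  [[144, 85], [371, 219]]
... * rho(b^-1) = [[12, 17], [7, 10]]  ->  [[2323, 3298], [5985, 8497]]
... * rho(b^-1) = [[12, 17], [7, 10]]  ->  [[50962, 72471], [131299, 186715]]
... * rho(b^-1) = [[12, 17], [7, 10]]  ->  [[1118841, 1591064], [2882593, 4099233]]
tr = 1118841 + 4099233 = 5218074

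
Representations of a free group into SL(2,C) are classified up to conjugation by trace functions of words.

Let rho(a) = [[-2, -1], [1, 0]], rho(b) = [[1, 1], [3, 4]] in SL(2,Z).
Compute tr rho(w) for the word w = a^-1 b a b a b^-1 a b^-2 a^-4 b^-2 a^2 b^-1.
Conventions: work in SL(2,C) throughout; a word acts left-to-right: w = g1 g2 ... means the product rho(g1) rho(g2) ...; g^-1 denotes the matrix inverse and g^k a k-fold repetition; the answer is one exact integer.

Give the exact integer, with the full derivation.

2383

rho(a^-1) = [[0, 1], [-1, -2]]
... * rho(b) = [[1, 1], [3, 4]]  ->  [[3, 4], [-7, -9]]
... * rho(a) = [[-2, -1], [1, 0]]  ->  [[-2, -3], [5, 7]]
... * rho(b) = [[1, 1], [3, 4]]  ->  [[-11, -14], [26, 33]]
... * rho(a) = [[-2, -1], [1, 0]]  ->  [[8, 11], [-19, -26]]
... * rho(b^-1) = [[4, -1], [-3, 1]]  ->  [[-1, 3], [2, -7]]
... * rho(a) = [[-2, -1], [1, 0]]  ->  [[5, 1], [-11, -2]]
... * rho(b^-1) = [[4, -1], [-3, 1]]  ->  [[17, -4], [-38, 9]]
... * rho(b^-1) = [[4, -1], [-3, 1]]  ->  [[80, -21], [-179, 47]]
... * rho(a^-1) = [[0, 1], [-1, -2]]  ->  [[21, 122], [-47, -273]]
... * rho(a^-1) = [[0, 1], [-1, -2]]  ->  [[-122, -223], [273, 499]]
... * rho(a^-1) = [[0, 1], [-1, -2]]  ->  [[223, 324], [-499, -725]]
... * rho(a^-1) = [[0, 1], [-1, -2]]  ->  [[-324, -425], [725, 951]]
... * rho(b^-1) = [[4, -1], [-3, 1]]  ->  [[-21, -101], [47, 226]]
... * rho(b^-1) = [[4, -1], [-3, 1]]  ->  [[219, -80], [-490, 179]]
... * rho(a) = [[-2, -1], [1, 0]]  ->  [[-518, -219], [1159, 490]]
... * rho(a) = [[-2, -1], [1, 0]]  ->  [[817, 518], [-1828, -1159]]
... * rho(b^-1) = [[4, -1], [-3, 1]]  ->  [[1714, -299], [-3835, 669]]
tr = 1714 + 669 = 2383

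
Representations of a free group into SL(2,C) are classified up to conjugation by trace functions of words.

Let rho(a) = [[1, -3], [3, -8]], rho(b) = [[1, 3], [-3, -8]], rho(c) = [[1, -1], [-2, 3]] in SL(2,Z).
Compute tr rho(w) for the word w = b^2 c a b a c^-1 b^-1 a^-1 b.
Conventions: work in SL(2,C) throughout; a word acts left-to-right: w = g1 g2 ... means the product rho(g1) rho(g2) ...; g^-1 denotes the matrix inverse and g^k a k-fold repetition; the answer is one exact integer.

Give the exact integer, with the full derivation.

rho(b) = [[1, 3], [-3, -8]]
... * rho(b) = [[1, 3], [-3, -8]]  ->  [[-8, -21], [21, 55]]
... * rho(c) = [[1, -1], [-2, 3]]  ->  [[34, -55], [-89, 144]]
... * rho(a) = [[1, -3], [3, -8]]  ->  [[-131, 338], [343, -885]]
... * rho(b) = [[1, 3], [-3, -8]]  ->  [[-1145, -3097], [2998, 8109]]
... * rho(a) = [[1, -3], [3, -8]]  ->  [[-10436, 28211], [27325, -73866]]
... * rho(c^-1) = [[3, 1], [2, 1]]  ->  [[25114, 17775], [-65757, -46541]]
... * rho(b^-1) = [[-8, -3], [3, 1]]  ->  [[-147587, -57567], [386433, 150730]]
... * rho(a^-1) = [[-8, 3], [-3, 1]]  ->  [[1353397, -500328], [-3543654, 1310029]]
... * rho(b) = [[1, 3], [-3, -8]]  ->  [[2854381, 8062815], [-7473741, -21111194]]
tr = 2854381 + -21111194 = -18256813

-18256813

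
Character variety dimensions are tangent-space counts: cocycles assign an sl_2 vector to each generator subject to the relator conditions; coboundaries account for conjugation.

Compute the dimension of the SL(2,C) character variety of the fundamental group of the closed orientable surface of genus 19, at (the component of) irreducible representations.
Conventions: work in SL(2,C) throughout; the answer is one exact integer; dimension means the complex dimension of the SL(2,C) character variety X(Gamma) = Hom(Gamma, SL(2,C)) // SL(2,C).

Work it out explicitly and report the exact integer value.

Gamma = pi_1(Sigma_19) = < a_1, b_1, ..., a_19, b_19 | prod [a_i, b_i] > has 2g = 38 generators and 1 relator.
A cocycle assigns one sl_2 vector per generator subject to the relator condition d_2(z) = 0: dim of the unconstrained space is 3*2g = 114.
At an irreducible rho, H^2 = coker(d_2) vanishes (Poincare duality: H^2 is dual to H^0 = invariants = 0), so d_2 is surjective onto sl_2 and dim Z^1 = 114 - 3 = 111.
dim B^1 = 3 (coboundaries, injective at irreducible rho).
dim X = dim H^1 = 111 - 3 = 108.

108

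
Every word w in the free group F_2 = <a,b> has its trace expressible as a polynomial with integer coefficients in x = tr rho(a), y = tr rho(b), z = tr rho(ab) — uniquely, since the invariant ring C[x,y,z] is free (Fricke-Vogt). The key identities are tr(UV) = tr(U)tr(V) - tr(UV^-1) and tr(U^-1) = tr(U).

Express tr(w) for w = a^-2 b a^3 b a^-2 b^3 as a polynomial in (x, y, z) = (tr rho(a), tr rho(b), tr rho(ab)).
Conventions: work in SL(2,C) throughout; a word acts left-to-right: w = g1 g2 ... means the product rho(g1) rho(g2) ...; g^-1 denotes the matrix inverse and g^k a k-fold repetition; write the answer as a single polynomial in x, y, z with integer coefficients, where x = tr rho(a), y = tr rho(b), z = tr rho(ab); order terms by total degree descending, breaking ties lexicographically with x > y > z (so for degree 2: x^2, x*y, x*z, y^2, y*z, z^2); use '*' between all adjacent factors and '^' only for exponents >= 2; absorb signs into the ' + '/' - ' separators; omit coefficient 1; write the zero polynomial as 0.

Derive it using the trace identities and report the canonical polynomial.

x^6*y^4*z - x^7*y^3 - x^5*y^5 - 2*x^5*y^3*z^2 - x^6*y^2*z - x^4*y^4*z + x^4*y^2*z^3 + 2*x^7*y + 8*x^5*y^3 + 3*x^5*y*z^2 + 2*x^3*y^5 + 3*x^3*y^3*z^2 - x^6*z - x^4*y^2*z - x^4*z^3 + x^2*y^4*z - x^2*y^2*z^3 - 13*x^5*y - 15*x^3*y^3 - 6*x^3*y*z^2 - x*y^5 - 2*x*y^3*z^2 + 5*x^4*z + x^2*y^2*z + x^2*z^3 - y^4*z + 24*x^3*y + 8*x*y^3 + 4*x*y*z^2 - 4*x^2*z + 3*y^2*z - 13*x*y - z

so trace(a b^2) = trace(b) trace(a b) - trace(a) = y*z - x
trace(b a b^2) = trace(b) trace(a b^2) - trace(a b) = y^2*z - x*y - z
reduce: trace(b^3 a b) = trace(b) trace(b a b^2) - trace(b a b) = y^3*z - x*y^2 - 2*y*z + x
trace(b^5 a) = trace(b) trace(b^3 a b) - trace(b^3 a) = y^4*z - x*y^3 - 3*y^2*z + 2*x*y + z
trace(b^2) = trace(b) trace(b) - trace(1) = y^2 - 2
trace(b^3) = trace(b) trace(b^2) - trace(b) = y^3 - 3*y
so trace(b^4) = trace(b) trace(b^3) - trace(b^2) = y^4 - 4*y^2 + 2
reduce: trace(b^5) = trace(b) trace(b^4) - trace(b^3) = y^5 - 5*y^3 + 5*y
so trace(b^5 a^2) = trace(a) trace(b^5 a) - trace(b^5) = x*y^4*z - x^2*y^3 - y^5 - 3*x*y^2*z + 2*x^2*y + 5*y^3 + x*z - 5*y
trace(b a^3 b^4) = trace(a) trace(b^5 a^2) - trace(b^5 a) = x^2*y^4*z - x^3*y^3 - x*y^5 - 3*x^2*y^2*z - y^4*z + 2*x^3*y + 6*x*y^3 + x^2*z + 3*y^2*z - 7*x*y - z
trace(b a b a) = trace(b a) trace(b a) - trace(1) = z^2 - 2
trace(a b a^2 b) = trace(a) trace(b a b a) - trace(b a b) = x*z^2 - y*z - x
trace(b a^2) = trace(a) trace(b a) - trace(b) = x*z - y
trace(a b a^2) = trace(a) trace(b a^2) - trace(b a) = x^2*z - x*y - z
trace(a b a^2 b^2) = trace(b) trace(a b a^2 b) - trace(a b a^2) = x*y*z^2 - x^2*z - y^2*z + z
trace(a b^3 a b a) = trace(b) trace(a b a^2 b^2) - trace(a b a^2 b) = x*y^2*z^2 - x^2*y*z - y^3*z - x*z^2 + 2*y*z + x
so trace(a b a b^2) = trace(b) trace(a b a b) - trace(a b a) = y*z^2 - x*z - y
reduce: trace(a b^3 a b) = trace(b) trace(a b a b^2) - trace(a b a b) = y^2*z^2 - x*y*z - y^2 - z^2 + 2
reduce: trace(b a b a^3 b^2) = trace(a) trace(a b^3 a b a) - trace(a b^3 a b) = x^2*y^2*z^2 - x^3*y*z - x*y^3*z - x^2*z^2 - y^2*z^2 + 3*x*y*z + x^2 + y^2 + z^2 - 2
reduce: trace(b a b a^3 b) = trace(a) trace(b^2 a b a^2) - trace(b^2 a b a) = x^2*y*z^2 - x^3*z - x*y^2*z - y*z^2 + 2*x*z + y
trace(b a^3 b^4 a) = trace(b) trace(b a b a^3 b^2) - trace(b a b a^3 b) = x^2*y^3*z^2 - x^3*y^2*z - x*y^4*z - 2*x^2*y*z^2 - y^3*z^2 + x^3*z + 4*x*y^2*z + x^2*y + y^3 + 2*y*z^2 - 2*x*z - 3*y
trace(b^3 a^-1 b a^3 b) = trace(b a^3 b^4) trace(a) - trace(b a^3 b^4 a) = x^3*y^4*z - x^4*y^3 - x^2*y^5 - x^2*y^3*z^2 - 2*x^3*y^2*z + 2*x^4*y + 6*x^2*y^3 + 2*x^2*y*z^2 + y^3*z^2 - x*y^2*z - 8*x^2*y - y^3 - 2*y*z^2 + x*z + 3*y
reduce: trace(a^2 b a b^2) = trace(b) trace(a^2 b a b) - trace(a^2 b a) = x*y*z^2 - x^2*z - y^2*z + z
reduce: trace(b^2 a^2 b a b) = trace(b) trace(a^2 b a b^2) - trace(a^2 b a b) = x*y^2*z^2 - x^2*y*z - y^3*z - x*z^2 + 2*y*z + x
reduce: trace(b a b^4 a^2) = trace(b) trace(b^2 a^2 b a b) - trace(b^2 a^2 b a) = x*y^3*z^2 - x^2*y^2*z - y^4*z - 2*x*y*z^2 + x^2*z + 3*y^2*z + x*y - z
reduce: trace(b a b^4 a) = trace(b) trace(b a b a b^2) - trace(b a b a b) = y^3*z^2 - x*y^2*z - y^3 - 2*y*z^2 + x*z + 3*y
trace(b a^3 b a b^3) = trace(a) trace(b a b^4 a^2) - trace(b a b^4 a) = x^2*y^3*z^2 - x^3*y^2*z - x*y^4*z - 2*x^2*y*z^2 - y^3*z^2 + x^3*z + 4*x*y^2*z + x^2*y + y^3 + 2*y*z^2 - 2*x*z - 3*y
trace(a b a b a b) = trace(b a b a) trace(b a) - trace(a b) = z^3 - 3*z
reduce: trace(a b a b a b^2) = trace(b) trace(a b a b a b) - trace(a b a b a) = y*z^3 - x*z^2 - 2*y*z + x
trace(b a b^3 a b a) = trace(b) trace(a b a b a b^2) - trace(a b a b a b) = y^2*z^3 - x*y*z^2 - 2*y^2*z - z^3 + x*y + 3*z
trace(a b^3 a) = trace(a) trace(b^3 a) - trace(b^3) = x*y^2*z - x^2*y - y^3 - x*z + 3*y
trace(b a b^3 a b) = trace(b) trace(a b^3 a b) - trace(a b^3 a) = y^3*z^2 - 2*x*y^2*z + x^2*y - y*z^2 + x*z - y
trace(a b a b^3 a b a) = trace(a) trace(b a b^3 a b a) - trace(b a b^3 a b) = x*y^2*z^3 - x^2*y*z^2 - y^3*z^2 - x*z^3 + y*z^2 + 2*x*z + y
trace(b a^3 b a b^3 a) = trace(a) trace(a b a b^3 a b a) - trace(a b a b^3 a b) = x^2*y^2*z^3 - x^3*y*z^2 - x*y^3*z^2 - x^2*z^3 - y^2*z^3 + 2*x*y*z^2 + 2*x^2*z + 2*y^2*z + z^3 - 3*z
reduce: trace(b^3 a^-1 b a^3 b a) = trace(b a^3 b a b^3) trace(a) - trace(b a^3 b a b^3 a) = x^3*y^3*z^2 - x^4*y^2*z - x^2*y^4*z - x^2*y^2*z^3 - x^3*y*z^2 + x^4*z + 4*x^2*y^2*z + x^2*z^3 + y^2*z^3 + x^3*y + x*y^3 - 4*x^2*z - 2*y^2*z - z^3 - 3*x*y + 3*z
trace(b^3 a^-1 b a^3 b a^-1) = trace(b^3 a^-1 b a^3 b) trace(a) - trace(b^3 a^-1 b a^3 b a) = x^4*y^4*z - x^5*y^3 - x^3*y^5 - 2*x^3*y^3*z^2 - x^4*y^2*z + x^2*y^4*z + x^2*y^2*z^3 + 2*x^5*y + 6*x^3*y^3 + 3*x^3*y*z^2 + x*y^3*z^2 - x^4*z - 5*x^2*y^2*z - x^2*z^3 - y^2*z^3 - 9*x^3*y - 2*x*y^3 - 2*x*y*z^2 + 5*x^2*z + 2*y^2*z + z^3 + 6*x*y - 3*z
trace(b a^3 b a^-2 b^3 a^-1) = trace(b^3 a^-1 b a^3 b a^-1) trace(a) - trace(b^3 a^-1 b a^3 b) = x^5*y^4*z - x^6*y^3 - x^4*y^5 - 2*x^4*y^3*z^2 - x^5*y^2*z + x^3*y^2*z^3 + 2*x^6*y + 7*x^4*y^3 + 3*x^4*y*z^2 + x^2*y^5 + 2*x^2*y^3*z^2 - x^5*z - 3*x^3*y^2*z - x^3*z^3 - x*y^2*z^3 - 11*x^4*y - 8*x^2*y^3 - 4*x^2*y*z^2 - y^3*z^2 + 5*x^3*z + 3*x*y^2*z + x*z^3 + 14*x^2*y + y^3 + 2*y*z^2 - 4*x*z - 3*y
trace(b^4 a^3 b a^-1) = trace(b^4 a^3 b) trace(a) - trace(b^4 a^3 b a) = x^3*y^4*z - x^4*y^3 - x^2*y^5 - x^2*y^3*z^2 - 2*x^3*y^2*z + 2*x^4*y + 6*x^2*y^3 + 2*x^2*y*z^2 + y^3*z^2 - x*y^2*z - 8*x^2*y - y^3 - 2*y*z^2 + x*z + 3*y
so trace(b a^3 b a^-2 b^3) = trace(b^4 a^3 b a^-1) trace(a) - trace(b^4 a^3 b) = x^4*y^4*z - x^5*y^3 - x^3*y^5 - x^3*y^3*z^2 - 2*x^4*y^2*z - x^2*y^4*z + 2*x^5*y + 7*x^3*y^3 + 2*x^3*y*z^2 + x*y^5 + x*y^3*z^2 + 2*x^2*y^2*z + y^4*z - 10*x^3*y - 7*x*y^3 - 2*x*y*z^2 - 3*y^2*z + 10*x*y + z
reduce: trace(a^-2 b a^3 b a^-2 b^3) = trace(b a^3 b a^-2 b^3 a^-1) trace(a) - trace(b a^3 b a^-2 b^3) = x^6*y^4*z - x^7*y^3 - x^5*y^5 - 2*x^5*y^3*z^2 - x^6*y^2*z - x^4*y^4*z + x^4*y^2*z^3 + 2*x^7*y + 8*x^5*y^3 + 3*x^5*y*z^2 + 2*x^3*y^5 + 3*x^3*y^3*z^2 - x^6*z - x^4*y^2*z - x^4*z^3 + x^2*y^4*z - x^2*y^2*z^3 - 13*x^5*y - 15*x^3*y^3 - 6*x^3*y*z^2 - x*y^5 - 2*x*y^3*z^2 + 5*x^4*z + x^2*y^2*z + x^2*z^3 - y^4*z + 24*x^3*y + 8*x*y^3 + 4*x*y*z^2 - 4*x^2*z + 3*y^2*z - 13*x*y - z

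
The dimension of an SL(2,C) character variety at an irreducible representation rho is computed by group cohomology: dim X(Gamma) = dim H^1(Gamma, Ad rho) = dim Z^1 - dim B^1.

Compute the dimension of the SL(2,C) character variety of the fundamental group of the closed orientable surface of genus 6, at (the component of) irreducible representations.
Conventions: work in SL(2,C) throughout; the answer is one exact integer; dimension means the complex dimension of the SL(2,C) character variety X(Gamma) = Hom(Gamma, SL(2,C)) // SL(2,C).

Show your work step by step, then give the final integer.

Gamma = pi_1(Sigma_6) = < a_1, b_1, ..., a_6, b_6 | prod [a_i, b_i] > has 2g = 12 generators and 1 relator.
A cocycle assigns one sl_2 vector per generator subject to the relator condition d_2(z) = 0: dim of the unconstrained space is 3*2g = 36.
H^2 = coker(d_2) is dual to H^0 = 0 at irreducible rho (Poincare duality), so d_2 is onto: dim Z^1 = 33.
Coboundaries contribute dim B^1 = 3 (injective at irreducible rho).
Hence dim X = 33 - 3 = 30.

30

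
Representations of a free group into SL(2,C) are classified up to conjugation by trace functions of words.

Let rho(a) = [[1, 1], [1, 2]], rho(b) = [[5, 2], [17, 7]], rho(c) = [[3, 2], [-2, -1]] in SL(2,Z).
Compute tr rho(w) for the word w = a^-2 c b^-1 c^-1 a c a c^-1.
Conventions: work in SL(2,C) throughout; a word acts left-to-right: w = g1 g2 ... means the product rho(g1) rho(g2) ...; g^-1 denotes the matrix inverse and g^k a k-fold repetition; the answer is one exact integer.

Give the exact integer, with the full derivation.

rho(a^-1) = [[2, -1], [-1, 1]]
... * rho(a^-1) = [[2, -1], [-1, 1]]  ->  [[5, -3], [-3, 2]]
... * rho(c) = [[3, 2], [-2, -1]]  ->  [[21, 13], [-13, -8]]
... * rho(b^-1) = [[7, -2], [-17, 5]]  ->  [[-74, 23], [45, -14]]
... * rho(c^-1) = [[-1, -2], [2, 3]]  ->  [[120, 217], [-73, -132]]
... * rho(a) = [[1, 1], [1, 2]]  ->  [[337, 554], [-205, -337]]
... * rho(c) = [[3, 2], [-2, -1]]  ->  [[-97, 120], [59, -73]]
... * rho(a) = [[1, 1], [1, 2]]  ->  [[23, 143], [-14, -87]]
... * rho(c^-1) = [[-1, -2], [2, 3]]  ->  [[263, 383], [-160, -233]]
tr = 263 + -233 = 30

30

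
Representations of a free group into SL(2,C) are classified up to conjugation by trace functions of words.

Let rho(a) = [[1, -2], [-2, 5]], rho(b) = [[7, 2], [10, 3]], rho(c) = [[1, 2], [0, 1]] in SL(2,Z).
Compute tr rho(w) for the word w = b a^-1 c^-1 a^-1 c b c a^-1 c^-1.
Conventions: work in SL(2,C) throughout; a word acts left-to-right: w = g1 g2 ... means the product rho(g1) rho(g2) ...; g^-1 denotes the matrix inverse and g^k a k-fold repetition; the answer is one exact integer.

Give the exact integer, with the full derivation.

rho(b) = [[7, 2], [10, 3]]
... * rho(a^-1) = [[5, 2], [2, 1]]  ->  [[39, 16], [56, 23]]
... * rho(c^-1) = [[1, -2], [0, 1]]  ->  [[39, -62], [56, -89]]
... * rho(a^-1) = [[5, 2], [2, 1]]  ->  [[71, 16], [102, 23]]
... * rho(c) = [[1, 2], [0, 1]]  ->  [[71, 158], [102, 227]]
... * rho(b) = [[7, 2], [10, 3]]  ->  [[2077, 616], [2984, 885]]
... * rho(c) = [[1, 2], [0, 1]]  ->  [[2077, 4770], [2984, 6853]]
... * rho(a^-1) = [[5, 2], [2, 1]]  ->  [[19925, 8924], [28626, 12821]]
... * rho(c^-1) = [[1, -2], [0, 1]]  ->  [[19925, -30926], [28626, -44431]]
tr = 19925 + -44431 = -24506

-24506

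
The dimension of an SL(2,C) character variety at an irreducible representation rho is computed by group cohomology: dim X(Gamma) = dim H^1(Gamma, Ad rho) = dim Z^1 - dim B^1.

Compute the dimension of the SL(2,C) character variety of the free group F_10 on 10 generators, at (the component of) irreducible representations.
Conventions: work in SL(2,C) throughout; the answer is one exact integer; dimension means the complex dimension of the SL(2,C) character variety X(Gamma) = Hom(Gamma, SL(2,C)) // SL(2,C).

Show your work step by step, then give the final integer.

Gamma = F_10 has 10 generators and no relators.
So Z^1 = (sl_2)^10 in full: dim Z^1 = 30.
Irreducibility makes the coboundary map sl_2 -> Z^1 injective (trivial centralizer), so dim B^1 = 3.
Therefore dim X = 30 - 3 = 27.

27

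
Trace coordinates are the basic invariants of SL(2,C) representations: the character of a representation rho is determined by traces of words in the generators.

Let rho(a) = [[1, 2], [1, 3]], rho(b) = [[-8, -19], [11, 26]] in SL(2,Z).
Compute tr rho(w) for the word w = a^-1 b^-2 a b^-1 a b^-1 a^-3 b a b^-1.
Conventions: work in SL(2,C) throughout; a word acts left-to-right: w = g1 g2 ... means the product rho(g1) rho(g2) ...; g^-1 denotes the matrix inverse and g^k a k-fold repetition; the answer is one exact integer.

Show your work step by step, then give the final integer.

1675810

rho(a^-1) = [[3, -2], [-1, 1]]
... * rho(b^-1) = [[26, 19], [-11, -8]]  ->  [[100, 73], [-37, -27]]
... * rho(b^-1) = [[26, 19], [-11, -8]]  ->  [[1797, 1316], [-665, -487]]
... * rho(a) = [[1, 2], [1, 3]]  ->  [[3113, 7542], [-1152, -2791]]
... * rho(b^-1) = [[26, 19], [-11, -8]]  ->  [[-2024, -1189], [749, 440]]
... * rho(a) = [[1, 2], [1, 3]]  ->  [[-3213, -7615], [1189, 2818]]
... * rho(b^-1) = [[26, 19], [-11, -8]]  ->  [[227, -127], [-84, 47]]
... * rho(a^-1) = [[3, -2], [-1, 1]]  ->  [[808, -581], [-299, 215]]
... * rho(a^-1) = [[3, -2], [-1, 1]]  ->  [[3005, -2197], [-1112, 813]]
... * rho(a^-1) = [[3, -2], [-1, 1]]  ->  [[11212, -8207], [-4149, 3037]]
... * rho(b) = [[-8, -19], [11, 26]]  ->  [[-179973, -426410], [66599, 157793]]
... * rho(a) = [[1, 2], [1, 3]]  ->  [[-606383, -1639176], [224392, 606577]]
... * rho(b^-1) = [[26, 19], [-11, -8]]  ->  [[2264978, 1592131], [-838155, -589168]]
tr = 2264978 + -589168 = 1675810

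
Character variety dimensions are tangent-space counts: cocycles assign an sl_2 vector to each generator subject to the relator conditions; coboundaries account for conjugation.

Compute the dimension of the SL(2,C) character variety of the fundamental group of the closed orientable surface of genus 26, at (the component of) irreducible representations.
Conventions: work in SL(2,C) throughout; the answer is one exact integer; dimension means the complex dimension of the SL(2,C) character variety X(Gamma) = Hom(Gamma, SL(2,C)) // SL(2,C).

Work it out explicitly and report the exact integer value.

pi_1 of the closed genus-26 surface has 52 generators bound by the single product-of-commutators relator.
A cocycle assigns one sl_2 vector per generator subject to the relator condition d_2(z) = 0: dim of the unconstrained space is 3*2g = 156.
H^2 = coker(d_2) is dual to H^0 = 0 at irreducible rho (Poincare duality), so d_2 is onto: dim Z^1 = 153.
dim B^1 = 3 (coboundaries, injective at irreducible rho).
Hence dim X = 153 - 3 = 150.

150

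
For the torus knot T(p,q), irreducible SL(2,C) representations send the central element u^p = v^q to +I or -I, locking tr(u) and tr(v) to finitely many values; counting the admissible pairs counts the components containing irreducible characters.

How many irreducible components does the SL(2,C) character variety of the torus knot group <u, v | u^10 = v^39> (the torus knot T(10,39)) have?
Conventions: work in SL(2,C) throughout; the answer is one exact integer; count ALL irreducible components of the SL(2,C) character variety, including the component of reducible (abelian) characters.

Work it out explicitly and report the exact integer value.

Gamma = < u, v | u^10 = v^39 > (torus knot T(10,39)); the central element u^10 = v^39 acts as +I or -I in any irreducible SL(2,C) representation.
This locks tr(u) to 2*cos(pi*alpha/10), alpha in 1..9, and tr(v) to 2*cos(pi*beta/39), beta in 1..38, on each component of irreducible characters.
The two central values (-1)^alpha I and (-1)^beta I must be the same matrix, so alpha and beta share a parity.
Enumerate parity-matched pairs: 5*19 odd-odd plus 4*19 even-even gives 171.
That is 171 components of irreducible characters, and with the reducible (abelian) component the total is 172.

172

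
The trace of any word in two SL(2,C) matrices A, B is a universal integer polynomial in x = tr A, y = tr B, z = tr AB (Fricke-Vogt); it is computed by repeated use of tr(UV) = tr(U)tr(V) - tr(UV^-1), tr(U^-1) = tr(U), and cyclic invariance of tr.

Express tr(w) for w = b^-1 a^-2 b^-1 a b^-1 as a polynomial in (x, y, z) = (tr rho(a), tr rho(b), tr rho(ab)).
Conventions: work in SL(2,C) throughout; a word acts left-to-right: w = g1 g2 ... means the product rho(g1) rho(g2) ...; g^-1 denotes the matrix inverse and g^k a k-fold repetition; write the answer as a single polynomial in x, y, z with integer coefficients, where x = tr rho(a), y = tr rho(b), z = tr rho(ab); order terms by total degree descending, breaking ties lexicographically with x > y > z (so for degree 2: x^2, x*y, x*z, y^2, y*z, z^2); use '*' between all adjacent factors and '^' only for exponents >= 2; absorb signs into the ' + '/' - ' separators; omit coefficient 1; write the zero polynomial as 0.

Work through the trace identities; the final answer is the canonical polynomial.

trace(a b^-1) = trace(a) * trace(b) - trace(a b) = x*y - z
trace(b^-1 a b^-1) = trace(a b^-1) * trace(b) - trace(a) = x*y^2 - y*z - x
trace(a^2) = trace(a) * trace(a) - trace(1) = x^2 - 2
trace(a^2 b) = trace(a) * trace(b a) - trace(b) = x*z - y
trace(a b^-1 a) = trace(a^2) * trace(b) - trace(a^2 b) = x^2*y - x*z - y
trace(a b a b) = trace(b a) * trace(b a) - trace(1)   [split at repeated b] = z^2 - 2
trace(a b^-1 a b) = trace(a b a) * trace(b) - trace(a b a b) = x*y*z - y^2 - z^2 + 2
trace(b^-1 a b^-1 a) = trace(a b^-1 a) * trace(b) - trace(a b^-1 a b) = x^2*y^2 - 2*x*y*z + z^2 - 2
trace(b^-1 a b^-1 a^-1) = trace(b^-1 a b^-1) * trace(a) - trace(b^-1 a b^-1 a) = x*y*z - x^2 - z^2 + 2
trace(b^-1 a^-2 b^-1 a) = trace(b^-1 a b^-1 a^-1) * trace(a) - trace(b^-1 a b^-1) = x^2*y*z - x^3 - x*y^2 - x*z^2 + y*z + 3*x
trace(b^-1 a^-2 b^-1 a b^-1) = trace(b^-1 a^-2 b^-1 a) * trace(b) - trace(b^-1 a^-2 b^-1 a b) = x^2*y^2*z - x^3*y - x*y^3 - x*y*z^2 + y^2*z + 3*x*y - z

x^2*y^2*z - x^3*y - x*y^3 - x*y*z^2 + y^2*z + 3*x*y - z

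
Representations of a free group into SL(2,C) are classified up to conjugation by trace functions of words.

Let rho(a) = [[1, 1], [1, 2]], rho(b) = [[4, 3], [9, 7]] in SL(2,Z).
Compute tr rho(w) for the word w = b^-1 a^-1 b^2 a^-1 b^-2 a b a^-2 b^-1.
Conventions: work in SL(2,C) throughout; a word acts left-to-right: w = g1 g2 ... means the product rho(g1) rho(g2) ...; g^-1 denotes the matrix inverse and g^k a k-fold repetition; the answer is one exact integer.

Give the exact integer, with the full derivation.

rho(b^-1) = [[7, -3], [-9, 4]]
... * rho(a^-1) = [[2, -1], [-1, 1]]  ->  [[17, -10], [-22, 13]]
... * rho(b) = [[4, 3], [9, 7]]  ->  [[-22, -19], [29, 25]]
... * rho(b) = [[4, 3], [9, 7]]  ->  [[-259, -199], [341, 262]]
... * rho(a^-1) = [[2, -1], [-1, 1]]  ->  [[-319, 60], [420, -79]]
... * rho(b^-1) = [[7, -3], [-9, 4]]  ->  [[-2773, 1197], [3651, -1576]]
... * rho(b^-1) = [[7, -3], [-9, 4]]  ->  [[-30184, 13107], [39741, -17257]]
... * rho(a) = [[1, 1], [1, 2]]  ->  [[-17077, -3970], [22484, 5227]]
... * rho(b) = [[4, 3], [9, 7]]  ->  [[-104038, -79021], [136979, 104041]]
... * rho(a^-1) = [[2, -1], [-1, 1]]  ->  [[-129055, 25017], [169917, -32938]]
... * rho(a^-1) = [[2, -1], [-1, 1]]  ->  [[-283127, 154072], [372772, -202855]]
... * rho(b^-1) = [[7, -3], [-9, 4]]  ->  [[-3368537, 1465669], [4435099, -1929736]]
tr = -3368537 + -1929736 = -5298273

-5298273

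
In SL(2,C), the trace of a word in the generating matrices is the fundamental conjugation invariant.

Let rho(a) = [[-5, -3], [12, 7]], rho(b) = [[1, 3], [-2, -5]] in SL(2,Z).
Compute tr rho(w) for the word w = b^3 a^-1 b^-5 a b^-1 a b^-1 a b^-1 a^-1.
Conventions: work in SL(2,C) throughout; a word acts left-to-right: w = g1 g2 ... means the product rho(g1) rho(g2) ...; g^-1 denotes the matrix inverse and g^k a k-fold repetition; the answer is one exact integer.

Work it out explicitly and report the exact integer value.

rho(b) = [[1, 3], [-2, -5]]
... * rho(b) = [[1, 3], [-2, -5]]  ->  [[-5, -12], [8, 19]]
... * rho(b) = [[1, 3], [-2, -5]]  ->  [[19, 45], [-30, -71]]
... * rho(a^-1) = [[7, 3], [-12, -5]]  ->  [[-407, -168], [642, 265]]
... * rho(b^-1) = [[-5, -3], [2, 1]]  ->  [[1699, 1053], [-2680, -1661]]
... * rho(b^-1) = [[-5, -3], [2, 1]]  ->  [[-6389, -4044], [10078, 6379]]
... * rho(b^-1) = [[-5, -3], [2, 1]]  ->  [[23857, 15123], [-37632, -23855]]
... * rho(b^-1) = [[-5, -3], [2, 1]]  ->  [[-89039, -56448], [140450, 89041]]
... * rho(b^-1) = [[-5, -3], [2, 1]]  ->  [[332299, 210669], [-524168, -332309]]
... * rho(a) = [[-5, -3], [12, 7]]  ->  [[866533, 477786], [-1366868, -753659]]
... * rho(b^-1) = [[-5, -3], [2, 1]]  ->  [[-3377093, -2121813], [5327022, 3346945]]
... * rho(a) = [[-5, -3], [12, 7]]  ->  [[-8576291, -4721412], [13528230, 7447549]]
... * rho(b^-1) = [[-5, -3], [2, 1]]  ->  [[33438631, 21007461], [-52746052, -33137141]]
... * rho(a) = [[-5, -3], [12, 7]]  ->  [[84896377, 46736334], [-133915432, -73721831]]
... * rho(b^-1) = [[-5, -3], [2, 1]]  ->  [[-331009217, -207952797], [522133498, 328024465]]
... * rho(a^-1) = [[7, 3], [-12, -5]]  ->  [[178369045, 46736334], [-281359094, -73721831]]
tr = 178369045 + -73721831 = 104647214

104647214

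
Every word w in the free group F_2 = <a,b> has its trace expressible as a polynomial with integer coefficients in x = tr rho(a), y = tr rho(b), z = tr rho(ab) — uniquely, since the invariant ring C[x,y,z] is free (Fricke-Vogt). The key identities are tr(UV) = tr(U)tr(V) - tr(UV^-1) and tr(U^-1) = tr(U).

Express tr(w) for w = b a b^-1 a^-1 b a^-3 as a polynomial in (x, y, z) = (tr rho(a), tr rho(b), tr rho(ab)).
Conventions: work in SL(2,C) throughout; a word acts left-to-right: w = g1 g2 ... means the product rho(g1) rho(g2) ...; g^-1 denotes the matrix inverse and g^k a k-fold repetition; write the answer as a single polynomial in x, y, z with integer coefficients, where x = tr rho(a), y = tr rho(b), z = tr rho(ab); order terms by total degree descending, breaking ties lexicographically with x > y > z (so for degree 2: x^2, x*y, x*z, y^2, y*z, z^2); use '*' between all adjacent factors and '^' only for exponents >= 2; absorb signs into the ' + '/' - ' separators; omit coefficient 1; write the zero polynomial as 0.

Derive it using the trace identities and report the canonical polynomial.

-x^4*y^2*z + x^5*y + x^3*y^3 + 2*x^3*y*z^2 - x^4*z + x^2*y^2*z - x^2*z^3 - 5*x^3*y - 2*x*y^3 - 3*x*y*z^2 + 4*x^2*z + y^2*z + z^3 + 6*x*y - 3*z

apply: trace(b^2) = trace(b)*trace(b) - trace(1)  (reduce the b square) = y^2 - 2
apply: trace(b^2 a) = trace(b)*trace(a b) - trace(a)  (reduce the b square) = y*z - x
use: trace(b^2 a^-1) = trace(b^2)*trace(a) - trace(b^2 a)  (eliminate a^-1) = x*y^2 - y*z - x
use: trace(b a^-2 b) = trace(b^2 a^-1)*trace(a) - trace(b^2)  (eliminate a^-1) = x^2*y^2 - x*y*z - x^2 - y^2 + 2
trace(b a b^2) = trace(b)*trace(b a b) - trace(b a)  (reduce the b square) = y^2*z - x*y - z
apply: trace(a b a b) = trace(b a)*trace(b a) - trace(1)  (split on b) = z^2 - 2
trace(a b a) = trace(a)*trace(b a) - trace(b)  (reduce the a square) = x*z - y
trace(b a b^2 a) = trace(b)*trace(a b a b) - trace(a b a)  (reduce the b square) = y*z^2 - x*z - y
apply: trace(a^-1 b a b^2) = trace(b a b^2)*trace(a) - trace(b a b^2 a)  (eliminate a^-1) = x*y^2*z - x^2*y - y*z^2 + y
trace(b a^-2 b a b) = trace(a^-1 b a b^2)*trace(a) - trace(a^-1 b a b^2 a)  (eliminate a^-1) = x^2*y^2*z - x^3*y - x*y*z^2 - y^2*z + 2*x*y + z
apply: trace(b a b a b a) = trace(b a)*trace(b a b a) - trace(b^-1 a^-1)  (split on b) = z^3 - 3*z
use: trace(a^-1 b a b a b) = trace(b a b a b)*trace(a) - trace(b a b a b a)  (eliminate a^-1) = x*y*z^2 - x^2*z - z^3 - x*y + 3*z
trace(b a^-2 b a b a) = trace(a^-1 b a b a b)*trace(a) - trace(a^-1 b a b a b a)  (eliminate a^-1) = x^2*y*z^2 - x^3*z - x*z^3 - x^2*y - y*z^2 + 4*x*z + y
use: trace(a^-1 b a^-2 b a b) = trace(b a^-2 b a b)*trace(a) - trace(b a^-2 b a b a)  (eliminate a^-1) = x^3*y^2*z - x^4*y - 2*x^2*y*z^2 + x^3*z - x*y^2*z + x*z^3 + 3*x^2*y + y*z^2 - 3*x*z - y
trace(b a b^-1 a^-1 b a^-2) = trace(a^-1 b a^-2 b a)*trace(b) - trace(a^-1 b a^-2 b a b)  (eliminate b^-1) = -x^3*y^2*z + x^4*y + x^2*y^3 + 2*x^2*y*z^2 - x^3*z - x*z^3 - 4*x^2*y - y^3 - y*z^2 + 3*x*z + 3*y
use: trace(a^-1 b a^-1 b a b) = trace(b a^-1 b a b)*trace(a) - trace(b a^-1 b a b a)  (eliminate a^-1) = x^2*y^2*z - x^3*y - 2*x*y*z^2 + x^2*z + z^3 + 2*x*y - 3*z
apply: trace(b a b^-1 a^-1 b a^-1) = trace(a^-1 b a^-1 b a)*trace(b) - trace(a^-1 b a^-1 b a b)  (eliminate b^-1) = -x^2*y^2*z + x^3*y + x*y^3 + 2*x*y*z^2 - x^2*z - y^2*z - z^3 - 3*x*y + 3*z
use: trace(b a b^-1 a^-1 b a^-3) = trace(b a b^-1 a^-1 b a^-2)*trace(a) - trace(b a b^-1 a^-1 b a^-1)  (eliminate a^-1) = -x^4*y^2*z + x^5*y + x^3*y^3 + 2*x^3*y*z^2 - x^4*z + x^2*y^2*z - x^2*z^3 - 5*x^3*y - 2*x*y^3 - 3*x*y*z^2 + 4*x^2*z + y^2*z + z^3 + 6*x*y - 3*z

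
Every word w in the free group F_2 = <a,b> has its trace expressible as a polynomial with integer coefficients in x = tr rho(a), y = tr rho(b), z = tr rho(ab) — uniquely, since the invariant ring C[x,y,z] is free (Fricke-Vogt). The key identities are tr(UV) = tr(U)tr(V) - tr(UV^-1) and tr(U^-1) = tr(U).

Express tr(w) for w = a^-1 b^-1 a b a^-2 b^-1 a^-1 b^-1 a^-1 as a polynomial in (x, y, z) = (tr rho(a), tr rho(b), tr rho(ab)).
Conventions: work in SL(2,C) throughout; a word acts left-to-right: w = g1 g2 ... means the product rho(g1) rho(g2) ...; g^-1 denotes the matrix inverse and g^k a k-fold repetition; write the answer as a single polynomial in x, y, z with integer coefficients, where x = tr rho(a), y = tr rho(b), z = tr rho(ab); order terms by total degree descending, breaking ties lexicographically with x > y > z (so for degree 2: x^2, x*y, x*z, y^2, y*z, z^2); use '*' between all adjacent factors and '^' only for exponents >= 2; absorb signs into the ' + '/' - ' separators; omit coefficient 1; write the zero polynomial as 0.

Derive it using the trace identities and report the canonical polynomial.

trace(b^-1) = trace(b) = y
trace(b^-1 a) = trace(a) trace(b) - trace(a b) = x*y - z
apply: trace(b^-1 a^-1) = trace(b^-1) trace(a) - trace(b^-1 a) = z
use: trace(a^-1 b^-1 a^-1) = trace(b^-1 a^-1) trace(a) - trace(b^-1) = x*z - y
trace(b a b) = trace(b) trace(a b) - trace(a) = y*z - x
apply: trace(b a b a) = trace(a b) trace(a b) - trace(1) = z^2 - 2
trace(a^-1 b a b) = trace(b a b) trace(a) - trace(b a b a) = x*y*z - x^2 - z^2 + 2
apply: trace(a^-1 b a b^-1) = trace(a^-1 b a) trace(b) - trace(a^-1 b a b) = -x*y*z + x^2 + y^2 + z^2 - 2
trace(a^-1 b a b^-1 a^-1) = trace(a^-1 b a b^-1) trace(a) - trace(a^-1 b a b^-1 a) = -x^2*y*z + x^3 + x*y^2 + x*z^2 - 3*x
apply: trace(b^2) = trace(b) trace(b) - trace(1) = y^2 - 2
use: trace(b^2 a b) = trace(b) trace(a b^2) - trace(a b) = y^2*z - x*y - z
trace(b^2 a b a) = trace(b) trace(a b a b) - trace(a b a) = y*z^2 - x*z - y
trace(a^-1 b^2 a b) = trace(b^2 a b) trace(a) - trace(b^2 a b a) = x*y^2*z - x^2*y - y*z^2 + y
use: trace(b a b^-1 a^-1 b) = trace(a^-1 b^2 a) trace(b) - trace(a^-1 b^2 a b) = -x*y^2*z + x^2*y + y^3 + y*z^2 - 3*y
use: trace(b a b a b a) = trace(b a) trace(b a b a) - trace(b^-1 a^-1) = z^3 - 3*z
apply: trace(a^-1 b a b a b) = trace(b a b a b) trace(a) - trace(b a b a b a) = x*y*z^2 - x^2*z - z^3 - x*y + 3*z
apply: trace(b a b^-1 a^-1 b a) = trace(a^-1 b a b a) trace(b) - trace(a^-1 b a b a b) = -x*y*z^2 + x^2*z + y^2*z + z^3 - 3*z
trace(a^-1 b a b^-1 a^-1 b) = trace(b a b^-1 a^-1 b) trace(a) - trace(b a b^-1 a^-1 b a) = -x^2*y^2*z + x^3*y + x*y^3 + 2*x*y*z^2 - x^2*z - y^2*z - z^3 - 3*x*y + 3*z
use: trace(b^-1 a^-1 b^-1 a^-1 b a) = trace(a^-1 b a b^-1 a^-1) trace(b) - trace(a^-1 b a b^-1 a^-1 b) = -x*y*z^2 + x^2*z + y^2*z + z^3 - 3*z
trace(b a^-1 b^-1 a^-1 b^-1 a^-1) = trace(b^-1 a^-1 b^-1 a^-1 b) trace(a) - trace(b^-1 a^-1 b^-1 a^-1 b a) = x*y*z^2 - y^2*z - z^3 - x*y + 3*z
use: trace(a^-1 b a b a^-1 b^-1) = trace(b^-1 a^-1 b a b) trace(a) - trace(b^-1 a^-1 b a b a) = x*y*z^2 - x^2*z - y^2*z - z^3 + x*y + 3*z
apply: trace(a^-1 b a b a^-1 b^-1 a^-1) = trace(a^-1 b a b a^-1 b^-1) trace(a) - trace(a^-1 b a b a^-1 b^-1 a) = x^2*y*z^2 - x^3*z - x*y^2*z - x*z^3 + x^2*y + 3*x*z - y
trace(b a b a^-2 b) = trace(a^-1 b^2 a b) trace(a) - trace(a^-1 b^2 a b a) = x^2*y^2*z - x^3*y - x*y*z^2 - y^2*z + 2*x*y + z
apply: trace(b a b a^-2 b a) = trace(b a b a b a^-1) trace(a) - trace(b a b a b) = x^2*y*z^2 - x^3*z - x*z^3 - x^2*y - y*z^2 + 4*x*z + y
use: trace(a^-1 b a^-1 b a b a^-1) = trace(b a b a^-2 b) trace(a) - trace(b a b a^-2 b a) = x^3*y^2*z - x^4*y - 2*x^2*y*z^2 + x^3*z - x*y^2*z + x*z^3 + 3*x^2*y + y*z^2 - 3*x*z - y
apply: trace(b a b^3) = trace(b) trace(a b^3) - trace(a b^2) = y^3*z - x*y^2 - 2*y*z + x
apply: trace(b a b^3 a) = trace(b) trace(b a b a b) - trace(b a b a) = y^2*z^2 - x*y*z - y^2 - z^2 + 2
use: trace(b a^-1 b a b^2) = trace(b a b^3) trace(a) - trace(b a b^3 a) = x*y^3*z - x^2*y^2 - y^2*z^2 - x*y*z + x^2 + y^2 + z^2 - 2
trace(a b^2 a) = trace(a) trace(b^2 a) - trace(b^2) = x*y*z - x^2 - y^2 + 2
trace(b a b^2 a b) = trace(b) trace(a b^2 a b) - trace(a b^2 a) = y^2*z^2 - 2*x*y*z + x^2 - 2
trace(a b a b a) = trace(a) trace(b a b a) - trace(b a b) = x*z^2 - y*z - x
trace(b a b^2 a b a) = trace(b) trace(a b a b a b) - trace(a b a b a) = y*z^3 - x*z^2 - 2*y*z + x
trace(b a^-1 b a b^2 a) = trace(b a b^2 a b) trace(a) - trace(b a b^2 a b a) = x*y^2*z^2 - 2*x^2*y*z - y*z^3 + x^3 + x*z^2 + 2*y*z - 3*x
trace(b a^-1 b a^-1 b a b) = trace(b a^-1 b a b^2) trace(a) - trace(b a^-1 b a b^2 a) = x^2*y^3*z - x^3*y^2 - 2*x*y^2*z^2 + x^2*y*z + y*z^3 + x*y^2 - 2*y*z + x
apply: trace(b a b a b a^-1 b) = trace(b^2 a b a b) trace(a) - trace(b^2 a b a b a) = x*y^2*z^2 - x^2*y*z - y*z^3 - x*y^2 + 2*y*z + x
use: trace(b a b a b a b a) = trace(a b a b a b) trace(a b) - trace(b a b a) = z^4 - 4*z^2 + 2
use: trace(b a b a b a^-1 b a) = trace(b a b a b a b) trace(a) - trace(b a b a b a b a) = x*y*z^3 - x^2*z^2 - z^4 - 2*x*y*z + x^2 + 4*z^2 - 2
use: trace(b a^-1 b a^-1 b a b a) = trace(b a b a b a^-1 b) trace(a) - trace(b a b a b a^-1 b a) = x^2*y^2*z^2 - x^3*y*z - 2*x*y*z^3 - x^2*y^2 + x^2*z^2 + z^4 + 4*x*y*z - 4*z^2 + 2
trace(a^-1 b a^-1 b a b a^-1 b) = trace(b a^-1 b a^-1 b a b) trace(a) - trace(b a^-1 b a^-1 b a b a) = x^3*y^3*z - x^4*y^2 - 3*x^2*y^2*z^2 + 2*x^3*y*z + 3*x*y*z^3 + 2*x^2*y^2 - x^2*z^2 - z^4 - 6*x*y*z + x^2 + 4*z^2 - 2
trace(a^-1 b a b a^-1 b^-1 a^-1 b) = trace(a^-1 b a^-1 b a b a^-1) trace(b) - trace(a^-1 b a^-1 b a b a^-1 b) = x^2*y^2*z^2 - x^3*y*z - x*y^3*z - 2*x*y*z^3 + x^2*y^2 + x^2*z^2 + y^2*z^2 + z^4 + 3*x*y*z - x^2 - y^2 - 4*z^2 + 2
use: trace(a^-1 b a b a^-1 b^-1 a^-1 b^-1) = trace(a^-1 b a b a^-1 b^-1 a^-1) trace(b) - trace(a^-1 b a b a^-1 b^-1 a^-1 b) = x*y*z^3 - x^2*z^2 - y^2*z^2 - z^4 + x^2 + 4*z^2 - 2
use: trace(a b a^-1 b^-1 a^-1 b^-1 a^-2 b) = trace(a^-1 b a b a^-1 b^-1 a^-1 b^-1) trace(a) - trace(a^-1 b a b a^-1 b^-1 a^-1 b^-1 a) = x^2*y*z^3 - x^3*z^2 - x*y^2*z^2 - x*z^4 + x^3 + 4*x*z^2 - 3*x
apply: trace(a^-1 b^-1 a^-1 b^-1 a^-2 b^-1 a b) = trace(a b a^-1 b^-1 a^-1 b^-1 a^-2) trace(b) - trace(a b a^-1 b^-1 a^-1 b^-1 a^-2 b) = -x^2*y*z^3 + x^3*z^2 + 2*x*y^2*z^2 + x*z^4 - y^3*z - y*z^3 - x^3 - x*y^2 - 4*x*z^2 + 3*y*z + 3*x
trace(a^-1 b^-1 a b a^-2 b^-1 a^-1 b^-1 a^-1) = trace(a^-1 b^-1 a^-1 b^-1 a^-2 b^-1 a b) trace(a) - trace(a^-1 b^-1 a^-1 b^-1 a^-2 b^-1 a b a) = -x^3*y*z^3 + x^4*z^2 + 2*x^2*y^2*z^2 + x^2*z^4 - x*y^3*z - x*y*z^3 - x^4 - x^2*y^2 - 4*x^2*z^2 + 2*x*y*z + 4*x^2 + y^2 - 2

-x^3*y*z^3 + x^4*z^2 + 2*x^2*y^2*z^2 + x^2*z^4 - x*y^3*z - x*y*z^3 - x^4 - x^2*y^2 - 4*x^2*z^2 + 2*x*y*z + 4*x^2 + y^2 - 2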